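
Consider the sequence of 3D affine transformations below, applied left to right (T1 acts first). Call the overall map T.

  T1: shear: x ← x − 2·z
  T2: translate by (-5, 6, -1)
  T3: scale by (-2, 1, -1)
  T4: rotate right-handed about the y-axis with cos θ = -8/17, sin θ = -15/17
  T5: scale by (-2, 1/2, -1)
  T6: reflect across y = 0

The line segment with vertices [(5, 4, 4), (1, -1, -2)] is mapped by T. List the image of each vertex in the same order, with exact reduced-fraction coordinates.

image vertices: (166/17, -5, -264/17), (90/17, -5/2, 24/17)

T1 shear: x ← x − 2·z: (5, 4, 4) → (-3, 4, 4); (1, -1, -2) → (5, -1, -2)
T2 translate by (-5, 6, -1): (-3, 4, 4) → (-8, 10, 3); (5, -1, -2) → (0, 5, -3)
T3 scale by (-2, 1, -1): (-8, 10, 3) → (16, 10, -3); (0, 5, -3) → (0, 5, 3)
T4 rotate right-handed about the y-axis with cos θ = -8/17, sin θ = -15/17: (16, 10, -3) → (-83/17, 10, 264/17); (0, 5, 3) → (-45/17, 5, -24/17)
T5 scale by (-2, 1/2, -1): (-83/17, 10, 264/17) → (166/17, 5, -264/17); (-45/17, 5, -24/17) → (90/17, 5/2, 24/17)
T6 reflect across y = 0: (166/17, 5, -264/17) → (166/17, -5, -264/17); (90/17, 5/2, 24/17) → (90/17, -5/2, 24/17)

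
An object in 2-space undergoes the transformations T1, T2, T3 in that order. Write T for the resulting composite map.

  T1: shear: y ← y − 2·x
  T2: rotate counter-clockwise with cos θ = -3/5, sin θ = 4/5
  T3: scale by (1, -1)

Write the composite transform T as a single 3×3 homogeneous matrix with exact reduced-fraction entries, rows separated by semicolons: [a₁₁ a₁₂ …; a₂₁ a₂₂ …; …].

T1 = [1 0 0; -2 1 0; 0 0 1]
T2·T1 = [1 -4/5 0; 2 -3/5 0; 0 0 1]
T3·…·T1 = [1 -4/5 0; -2 3/5 0; 0 0 1]

T = [1 -4/5 0; -2 3/5 0; 0 0 1]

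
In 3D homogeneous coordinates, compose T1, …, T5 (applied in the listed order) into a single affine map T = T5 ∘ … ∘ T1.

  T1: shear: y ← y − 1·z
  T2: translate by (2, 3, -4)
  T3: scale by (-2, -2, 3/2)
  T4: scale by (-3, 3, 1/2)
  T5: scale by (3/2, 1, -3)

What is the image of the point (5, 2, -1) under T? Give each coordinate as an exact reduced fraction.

T1 shear: y ← y − 1·z: (5, 2, -1) → (5, 3, -1)
T2 translate by (2, 3, -4): (5, 3, -1) → (7, 6, -5)
T3 scale by (-2, -2, 3/2): (7, 6, -5) → (-14, -12, -15/2)
T4 scale by (-3, 3, 1/2): (-14, -12, -15/2) → (42, -36, -15/4)
T5 scale by (3/2, 1, -3): (42, -36, -15/4) → (63, -36, 45/4)

T(p) = (63, -36, 45/4)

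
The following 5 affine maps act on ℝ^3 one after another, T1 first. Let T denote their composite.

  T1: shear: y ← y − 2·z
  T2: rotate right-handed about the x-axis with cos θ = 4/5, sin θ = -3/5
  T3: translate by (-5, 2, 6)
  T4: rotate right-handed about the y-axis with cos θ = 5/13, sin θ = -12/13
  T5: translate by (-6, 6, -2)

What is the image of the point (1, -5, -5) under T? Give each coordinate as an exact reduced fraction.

T(p) = (-86/13, 9, -79/13)

T1 shear: y ← y − 2·z: (1, -5, -5) → (1, 5, -5)
T2 rotate right-handed about the x-axis with cos θ = 4/5, sin θ = -3/5: (1, 5, -5) → (1, 1, -7)
T3 translate by (-5, 2, 6): (1, 1, -7) → (-4, 3, -1)
T4 rotate right-handed about the y-axis with cos θ = 5/13, sin θ = -12/13: (-4, 3, -1) → (-8/13, 3, -53/13)
T5 translate by (-6, 6, -2): (-8/13, 3, -53/13) → (-86/13, 9, -79/13)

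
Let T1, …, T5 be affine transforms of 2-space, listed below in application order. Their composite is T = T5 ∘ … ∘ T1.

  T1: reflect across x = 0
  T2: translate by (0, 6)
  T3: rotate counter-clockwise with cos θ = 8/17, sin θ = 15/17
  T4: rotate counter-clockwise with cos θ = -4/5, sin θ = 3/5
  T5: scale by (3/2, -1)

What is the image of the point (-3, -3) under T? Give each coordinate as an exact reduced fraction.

T1 reflect across x = 0: (-3, -3) → (3, -3)
T2 translate by (0, 6): (3, -3) → (3, 3)
T3 rotate counter-clockwise with cos θ = 8/17, sin θ = 15/17: (3, 3) → (-21/17, 69/17)
T4 rotate counter-clockwise with cos θ = -4/5, sin θ = 3/5: (-21/17, 69/17) → (-123/85, -339/85)
T5 scale by (3/2, -1): (-123/85, -339/85) → (-369/170, 339/85)

T(p) = (-369/170, 339/85)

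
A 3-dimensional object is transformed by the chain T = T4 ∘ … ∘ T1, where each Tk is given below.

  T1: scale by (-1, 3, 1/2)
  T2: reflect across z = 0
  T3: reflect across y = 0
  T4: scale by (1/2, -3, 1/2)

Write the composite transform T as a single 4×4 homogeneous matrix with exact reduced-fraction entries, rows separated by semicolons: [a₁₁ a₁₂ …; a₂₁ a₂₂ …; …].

T1 = [-1 0 0 0; 0 3 0 0; 0 0 1/2 0; 0 0 0 1]
T2·T1 = [-1 0 0 0; 0 3 0 0; 0 0 -1/2 0; 0 0 0 1]
T3·…·T1 = [-1 0 0 0; 0 -3 0 0; 0 0 -1/2 0; 0 0 0 1]
T4·…·T1 = [-1/2 0 0 0; 0 9 0 0; 0 0 -1/4 0; 0 0 0 1]

T = [-1/2 0 0 0; 0 9 0 0; 0 0 -1/4 0; 0 0 0 1]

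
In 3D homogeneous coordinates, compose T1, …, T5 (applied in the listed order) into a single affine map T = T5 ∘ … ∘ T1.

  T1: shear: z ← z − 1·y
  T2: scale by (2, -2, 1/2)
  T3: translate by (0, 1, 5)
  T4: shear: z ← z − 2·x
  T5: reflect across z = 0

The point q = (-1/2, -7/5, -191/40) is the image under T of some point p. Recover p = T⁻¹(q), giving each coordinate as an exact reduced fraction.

T1 = [1 0 0 0; 0 1 0 0; 0 -1 1 0; 0 0 0 1]
T2·T1 = [2 0 0 0; 0 -2 0 0; 0 -1/2 1/2 0; 0 0 0 1]
T3·…·T1 = [2 0 0 0; 0 -2 0 1; 0 -1/2 1/2 5; 0 0 0 1]
T4·…·T1 = [2 0 0 0; 0 -2 0 1; -4 -1/2 1/2 5; 0 0 0 1]
T5·…·T1 = [2 0 0 0; 0 -2 0 1; 4 1/2 -1/2 -5; 0 0 0 1]
det M = 2; M⁻¹ = [1/2 0 0 0; 0 -1/2 0 1/2; 4 -1/2 -2 -19/2; 0 0 0 1]
M⁻¹ · (-1/2, -7/5, -191/40)ᵀ = (-1/4, 6/5, -5/4)ᵀ

p = (-1/4, 6/5, -5/4)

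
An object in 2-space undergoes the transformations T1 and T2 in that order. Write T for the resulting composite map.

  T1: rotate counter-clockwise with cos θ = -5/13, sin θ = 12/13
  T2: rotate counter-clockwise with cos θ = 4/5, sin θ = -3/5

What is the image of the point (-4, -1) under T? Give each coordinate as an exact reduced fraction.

T1 rotate counter-clockwise with cos θ = -5/13, sin θ = 12/13: (-4, -1) → (32/13, -43/13)
T2 rotate counter-clockwise with cos θ = 4/5, sin θ = -3/5: (32/13, -43/13) → (-1/65, -268/65)

T(p) = (-1/65, -268/65)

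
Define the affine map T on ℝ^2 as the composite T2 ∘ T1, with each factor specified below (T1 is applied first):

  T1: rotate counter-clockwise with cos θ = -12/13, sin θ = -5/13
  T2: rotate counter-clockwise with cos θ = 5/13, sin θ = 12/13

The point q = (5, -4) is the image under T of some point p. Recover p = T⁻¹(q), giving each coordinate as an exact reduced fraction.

p = (4, 5)

T1 = [-12/13 5/13 0; -5/13 -12/13 0; 0 0 1]
T2·T1 = [0 1 0; -1 0 0; 0 0 1]
det M = 1; M⁻¹ = [0 -1 0; 1 0 0; 0 0 1]
M⁻¹ · (5, -4)ᵀ = (4, 5)ᵀ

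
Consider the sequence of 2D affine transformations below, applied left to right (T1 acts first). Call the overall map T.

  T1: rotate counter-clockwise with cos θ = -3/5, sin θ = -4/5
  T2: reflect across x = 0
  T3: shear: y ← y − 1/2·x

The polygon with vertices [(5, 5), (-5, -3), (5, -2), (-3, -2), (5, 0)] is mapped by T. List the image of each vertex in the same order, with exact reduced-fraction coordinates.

image vertices: (-1, -13/2), (-3/5, 61/10), (23/5, -51/10), (-1/5, 37/10), (3, -11/2)

T1 rotate counter-clockwise with cos θ = -3/5, sin θ = -4/5: (5, 5) → (1, -7); (-5, -3) → (3/5, 29/5); (5, -2) → (-23/5, -14/5); (-3, -2) → (1/5, 18/5); (5, 0) → (-3, -4)
T2 reflect across x = 0: (1, -7) → (-1, -7); (3/5, 29/5) → (-3/5, 29/5); (-23/5, -14/5) → (23/5, -14/5); (1/5, 18/5) → (-1/5, 18/5); (-3, -4) → (3, -4)
T3 shear: y ← y − 1/2·x: (-1, -7) → (-1, -13/2); (-3/5, 29/5) → (-3/5, 61/10); (23/5, -14/5) → (23/5, -51/10); (-1/5, 18/5) → (-1/5, 37/10); (3, -4) → (3, -11/2)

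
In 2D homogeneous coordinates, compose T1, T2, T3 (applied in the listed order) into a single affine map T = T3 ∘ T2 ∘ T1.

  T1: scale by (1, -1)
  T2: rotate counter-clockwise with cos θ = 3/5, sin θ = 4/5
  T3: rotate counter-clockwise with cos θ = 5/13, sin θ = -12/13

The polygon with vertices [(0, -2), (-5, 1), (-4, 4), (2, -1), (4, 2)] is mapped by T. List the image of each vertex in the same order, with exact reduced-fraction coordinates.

T1 scale by (1, -1): (0, -2) → (0, 2); (-5, 1) → (-5, -1); (-4, 4) → (-4, -4); (2, -1) → (2, 1); (4, 2) → (4, -2)
T2 rotate counter-clockwise with cos θ = 3/5, sin θ = 4/5: (0, 2) → (-8/5, 6/5); (-5, -1) → (-11/5, -23/5); (-4, -4) → (4/5, -28/5); (2, 1) → (2/5, 11/5); (4, -2) → (4, 2)
T3 rotate counter-clockwise with cos θ = 5/13, sin θ = -12/13: (-8/5, 6/5) → (32/65, 126/65); (-11/5, -23/5) → (-331/65, 17/65); (4/5, -28/5) → (-316/65, -188/65); (2/5, 11/5) → (142/65, 31/65); (4, 2) → (44/13, -38/13)

image vertices: (32/65, 126/65), (-331/65, 17/65), (-316/65, -188/65), (142/65, 31/65), (44/13, -38/13)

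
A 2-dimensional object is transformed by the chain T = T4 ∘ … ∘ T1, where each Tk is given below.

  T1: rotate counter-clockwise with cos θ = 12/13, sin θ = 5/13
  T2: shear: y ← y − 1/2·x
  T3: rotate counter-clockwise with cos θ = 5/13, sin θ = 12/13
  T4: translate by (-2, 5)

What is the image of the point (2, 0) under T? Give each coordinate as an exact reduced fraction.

T1 rotate counter-clockwise with cos θ = 12/13, sin θ = 5/13: (2, 0) → (24/13, 10/13)
T2 shear: y ← y − 1/2·x: (24/13, 10/13) → (24/13, -2/13)
T3 rotate counter-clockwise with cos θ = 5/13, sin θ = 12/13: (24/13, -2/13) → (144/169, 278/169)
T4 translate by (-2, 5): (144/169, 278/169) → (-194/169, 1123/169)

T(p) = (-194/169, 1123/169)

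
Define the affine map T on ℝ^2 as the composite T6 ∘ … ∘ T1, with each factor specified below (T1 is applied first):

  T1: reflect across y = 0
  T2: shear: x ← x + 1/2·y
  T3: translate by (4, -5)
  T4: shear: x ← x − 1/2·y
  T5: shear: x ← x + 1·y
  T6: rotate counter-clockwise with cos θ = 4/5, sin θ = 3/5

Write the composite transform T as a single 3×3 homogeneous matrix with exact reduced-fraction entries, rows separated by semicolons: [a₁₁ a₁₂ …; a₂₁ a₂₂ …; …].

T1 = [1 0 0; 0 -1 0; 0 0 1]
T2·T1 = [1 -1/2 0; 0 -1 0; 0 0 1]
T3·…·T1 = [1 -1/2 4; 0 -1 -5; 0 0 1]
T4·…·T1 = [1 0 13/2; 0 -1 -5; 0 0 1]
T5·…·T1 = [1 -1 3/2; 0 -1 -5; 0 0 1]
T6·…·T1 = [4/5 -1/5 21/5; 3/5 -7/5 -31/10; 0 0 1]

T = [4/5 -1/5 21/5; 3/5 -7/5 -31/10; 0 0 1]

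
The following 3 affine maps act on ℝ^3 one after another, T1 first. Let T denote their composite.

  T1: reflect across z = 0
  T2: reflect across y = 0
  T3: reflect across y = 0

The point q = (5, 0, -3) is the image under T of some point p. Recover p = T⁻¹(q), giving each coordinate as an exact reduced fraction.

p = (5, 0, 3)

T1 = [1 0 0 0; 0 1 0 0; 0 0 -1 0; 0 0 0 1]
T2·T1 = [1 0 0 0; 0 -1 0 0; 0 0 -1 0; 0 0 0 1]
T3·…·T1 = [1 0 0 0; 0 1 0 0; 0 0 -1 0; 0 0 0 1]
det M = -1; M⁻¹ = [1 0 0 0; 0 1 0 0; 0 0 -1 0; 0 0 0 1]
M⁻¹ · (5, 0, -3)ᵀ = (5, 0, 3)ᵀ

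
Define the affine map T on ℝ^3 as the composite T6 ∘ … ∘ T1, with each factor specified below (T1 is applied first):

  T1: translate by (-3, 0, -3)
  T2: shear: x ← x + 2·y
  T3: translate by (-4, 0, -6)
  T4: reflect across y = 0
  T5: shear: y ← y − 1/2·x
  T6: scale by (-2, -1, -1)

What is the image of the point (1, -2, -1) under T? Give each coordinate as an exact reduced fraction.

T1 translate by (-3, 0, -3): (1, -2, -1) → (-2, -2, -4)
T2 shear: x ← x + 2·y: (-2, -2, -4) → (-6, -2, -4)
T3 translate by (-4, 0, -6): (-6, -2, -4) → (-10, -2, -10)
T4 reflect across y = 0: (-10, -2, -10) → (-10, 2, -10)
T5 shear: y ← y − 1/2·x: (-10, 2, -10) → (-10, 7, -10)
T6 scale by (-2, -1, -1): (-10, 7, -10) → (20, -7, 10)

T(p) = (20, -7, 10)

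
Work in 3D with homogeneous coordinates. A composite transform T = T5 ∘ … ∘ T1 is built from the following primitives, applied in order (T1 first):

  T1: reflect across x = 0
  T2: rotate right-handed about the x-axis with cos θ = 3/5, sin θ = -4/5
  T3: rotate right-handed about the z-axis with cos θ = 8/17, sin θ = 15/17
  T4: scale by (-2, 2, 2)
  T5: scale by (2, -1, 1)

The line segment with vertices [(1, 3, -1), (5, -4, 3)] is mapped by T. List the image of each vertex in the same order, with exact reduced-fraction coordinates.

T1 reflect across x = 0: (1, 3, -1) → (-1, 3, -1); (5, -4, 3) → (-5, -4, 3)
T2 rotate right-handed about the x-axis with cos θ = 3/5, sin θ = -4/5: (-1, 3, -1) → (-1, 1, -3); (-5, -4, 3) → (-5, 0, 5)
T3 rotate right-handed about the z-axis with cos θ = 8/17, sin θ = 15/17: (-1, 1, -3) → (-23/17, -7/17, -3); (-5, 0, 5) → (-40/17, -75/17, 5)
T4 scale by (-2, 2, 2): (-23/17, -7/17, -3) → (46/17, -14/17, -6); (-40/17, -75/17, 5) → (80/17, -150/17, 10)
T5 scale by (2, -1, 1): (46/17, -14/17, -6) → (92/17, 14/17, -6); (80/17, -150/17, 10) → (160/17, 150/17, 10)

image vertices: (92/17, 14/17, -6), (160/17, 150/17, 10)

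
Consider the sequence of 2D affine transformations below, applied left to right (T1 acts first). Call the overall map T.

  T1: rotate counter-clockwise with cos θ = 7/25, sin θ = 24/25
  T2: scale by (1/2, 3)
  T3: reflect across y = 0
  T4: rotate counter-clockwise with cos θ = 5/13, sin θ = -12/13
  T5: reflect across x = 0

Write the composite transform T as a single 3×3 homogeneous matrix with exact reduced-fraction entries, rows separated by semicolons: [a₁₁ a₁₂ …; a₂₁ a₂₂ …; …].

T1 = [7/25 -24/25 0; 24/25 7/25 0; 0 0 1]
T2·T1 = [7/50 -12/25 0; 72/25 21/25 0; 0 0 1]
T3·…·T1 = [7/50 -12/25 0; -72/25 -21/25 0; 0 0 1]
T4·…·T1 = [-1693/650 -24/25 0; -402/325 3/25 0; 0 0 1]
T5·…·T1 = [1693/650 24/25 0; -402/325 3/25 0; 0 0 1]

T = [1693/650 24/25 0; -402/325 3/25 0; 0 0 1]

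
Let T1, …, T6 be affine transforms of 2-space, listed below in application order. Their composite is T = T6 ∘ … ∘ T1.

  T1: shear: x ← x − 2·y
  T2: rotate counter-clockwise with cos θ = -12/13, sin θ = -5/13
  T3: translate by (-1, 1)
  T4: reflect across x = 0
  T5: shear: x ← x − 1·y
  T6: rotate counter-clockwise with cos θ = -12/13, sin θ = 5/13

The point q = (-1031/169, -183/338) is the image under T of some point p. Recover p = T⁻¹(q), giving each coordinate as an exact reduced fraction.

T1 = [1 -2 0; 0 1 0; 0 0 1]
T2·T1 = [-12/13 29/13 0; -5/13 -2/13 0; 0 0 1]
T3·…·T1 = [-12/13 29/13 -1; -5/13 -2/13 1; 0 0 1]
T4·…·T1 = [12/13 -29/13 1; -5/13 -2/13 1; 0 0 1]
T5·…·T1 = [17/13 -27/13 0; -5/13 -2/13 1; 0 0 1]
T6·…·T1 = [-179/169 334/169 -5/13; 145/169 -111/169 -12/13; 0 0 1]
det M = -1; M⁻¹ = [111/169 334/169 27/13; 145/169 179/169 17/13; 0 0 1]
M⁻¹ · (-1031/169, -183/338)ᵀ = (-3, -9/2)ᵀ

p = (-3, -9/2)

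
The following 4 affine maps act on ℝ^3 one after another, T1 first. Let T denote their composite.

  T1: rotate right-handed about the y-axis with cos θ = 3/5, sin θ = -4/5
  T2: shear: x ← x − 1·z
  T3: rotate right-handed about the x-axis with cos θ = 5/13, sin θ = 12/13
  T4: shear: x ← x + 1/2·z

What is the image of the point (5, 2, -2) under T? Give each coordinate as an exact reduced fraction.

T(p) = (212/65, -118/65, 38/13)

T1 rotate right-handed about the y-axis with cos θ = 3/5, sin θ = -4/5: (5, 2, -2) → (23/5, 2, 14/5)
T2 shear: x ← x − 1·z: (23/5, 2, 14/5) → (9/5, 2, 14/5)
T3 rotate right-handed about the x-axis with cos θ = 5/13, sin θ = 12/13: (9/5, 2, 14/5) → (9/5, -118/65, 38/13)
T4 shear: x ← x + 1/2·z: (9/5, -118/65, 38/13) → (212/65, -118/65, 38/13)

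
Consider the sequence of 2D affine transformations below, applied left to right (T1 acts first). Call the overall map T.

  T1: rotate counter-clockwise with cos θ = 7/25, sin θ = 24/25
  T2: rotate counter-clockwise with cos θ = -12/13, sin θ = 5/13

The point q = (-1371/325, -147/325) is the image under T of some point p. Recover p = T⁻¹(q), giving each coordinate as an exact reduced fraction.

p = (3, -3)

T1 = [7/25 -24/25 0; 24/25 7/25 0; 0 0 1]
T2·T1 = [-204/325 253/325 0; -253/325 -204/325 0; 0 0 1]
det M = 1; M⁻¹ = [-204/325 -253/325 0; 253/325 -204/325 0; 0 0 1]
M⁻¹ · (-1371/325, -147/325)ᵀ = (3, -3)ᵀ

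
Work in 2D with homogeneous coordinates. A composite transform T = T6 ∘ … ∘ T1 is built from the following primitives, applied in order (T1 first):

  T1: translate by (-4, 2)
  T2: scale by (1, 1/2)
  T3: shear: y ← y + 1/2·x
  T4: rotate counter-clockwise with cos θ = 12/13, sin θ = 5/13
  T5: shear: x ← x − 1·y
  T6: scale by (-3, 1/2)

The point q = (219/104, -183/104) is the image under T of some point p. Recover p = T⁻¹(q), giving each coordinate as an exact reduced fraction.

p = (-5/4, 0)

T1 = [1 0 -4; 0 1 2; 0 0 1]
T2·T1 = [1 0 -4; 0 1/2 1; 0 0 1]
T3·…·T1 = [1 0 -4; 1/2 1/2 -1; 0 0 1]
T4·…·T1 = [19/26 -5/26 -43/13; 11/13 6/13 -32/13; 0 0 1]
T5·…·T1 = [-3/26 -17/26 -11/13; 11/13 6/13 -32/13; 0 0 1]
T6·…·T1 = [9/26 51/26 33/13; 11/26 3/13 -16/13; 0 0 1]
det M = -3/4; M⁻¹ = [-4/13 34/13 4; 22/39 -6/13 -2; 0 0 1]
M⁻¹ · (219/104, -183/104)ᵀ = (-5/4, 0)ᵀ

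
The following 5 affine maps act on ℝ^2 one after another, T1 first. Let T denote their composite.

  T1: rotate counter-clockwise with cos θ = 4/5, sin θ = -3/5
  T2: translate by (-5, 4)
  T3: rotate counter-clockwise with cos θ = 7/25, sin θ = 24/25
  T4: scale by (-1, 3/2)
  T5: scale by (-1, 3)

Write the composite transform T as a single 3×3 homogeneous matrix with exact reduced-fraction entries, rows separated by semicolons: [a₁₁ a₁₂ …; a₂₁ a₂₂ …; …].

T = [4/5 -3/5 -131/25; 27/10 18/5 -414/25; 0 0 1]

T1 = [4/5 3/5 0; -3/5 4/5 0; 0 0 1]
T2·T1 = [4/5 3/5 -5; -3/5 4/5 4; 0 0 1]
T3·…·T1 = [4/5 -3/5 -131/25; 3/5 4/5 -92/25; 0 0 1]
T4·…·T1 = [-4/5 3/5 131/25; 9/10 6/5 -138/25; 0 0 1]
T5·…·T1 = [4/5 -3/5 -131/25; 27/10 18/5 -414/25; 0 0 1]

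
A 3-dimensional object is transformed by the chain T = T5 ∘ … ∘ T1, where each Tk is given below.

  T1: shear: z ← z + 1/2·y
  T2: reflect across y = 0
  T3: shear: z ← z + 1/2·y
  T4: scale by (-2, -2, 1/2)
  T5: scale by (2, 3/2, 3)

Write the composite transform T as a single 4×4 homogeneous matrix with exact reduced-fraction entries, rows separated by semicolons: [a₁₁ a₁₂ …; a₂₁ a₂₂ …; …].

T1 = [1 0 0 0; 0 1 0 0; 0 1/2 1 0; 0 0 0 1]
T2·T1 = [1 0 0 0; 0 -1 0 0; 0 1/2 1 0; 0 0 0 1]
T3·…·T1 = [1 0 0 0; 0 -1 0 0; 0 0 1 0; 0 0 0 1]
T4·…·T1 = [-2 0 0 0; 0 2 0 0; 0 0 1/2 0; 0 0 0 1]
T5·…·T1 = [-4 0 0 0; 0 3 0 0; 0 0 3/2 0; 0 0 0 1]

T = [-4 0 0 0; 0 3 0 0; 0 0 3/2 0; 0 0 0 1]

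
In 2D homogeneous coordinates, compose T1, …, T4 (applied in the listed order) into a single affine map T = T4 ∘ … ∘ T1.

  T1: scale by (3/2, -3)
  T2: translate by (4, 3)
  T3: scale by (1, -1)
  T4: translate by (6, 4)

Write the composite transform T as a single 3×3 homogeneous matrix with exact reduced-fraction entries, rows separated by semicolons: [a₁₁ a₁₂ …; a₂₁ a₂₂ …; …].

T1 = [3/2 0 0; 0 -3 0; 0 0 1]
T2·T1 = [3/2 0 4; 0 -3 3; 0 0 1]
T3·…·T1 = [3/2 0 4; 0 3 -3; 0 0 1]
T4·…·T1 = [3/2 0 10; 0 3 1; 0 0 1]

T = [3/2 0 10; 0 3 1; 0 0 1]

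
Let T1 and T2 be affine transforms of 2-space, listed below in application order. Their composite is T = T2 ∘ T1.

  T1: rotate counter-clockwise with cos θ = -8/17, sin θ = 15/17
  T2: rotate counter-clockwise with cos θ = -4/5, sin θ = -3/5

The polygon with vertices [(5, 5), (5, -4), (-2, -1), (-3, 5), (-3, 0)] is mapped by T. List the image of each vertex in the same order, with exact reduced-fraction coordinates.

T1 rotate counter-clockwise with cos θ = -8/17, sin θ = 15/17: (5, 5) → (-115/17, 35/17); (5, -4) → (20/17, 107/17); (-2, -1) → (31/17, -22/17); (-3, 5) → (-3, -5); (-3, 0) → (24/17, -45/17)
T2 rotate counter-clockwise with cos θ = -4/5, sin θ = -3/5: (-115/17, 35/17) → (113/17, 41/17); (20/17, 107/17) → (241/85, -488/85); (31/17, -22/17) → (-38/17, -1/17); (-3, -5) → (-3/5, 29/5); (24/17, -45/17) → (-231/85, 108/85)

image vertices: (113/17, 41/17), (241/85, -488/85), (-38/17, -1/17), (-3/5, 29/5), (-231/85, 108/85)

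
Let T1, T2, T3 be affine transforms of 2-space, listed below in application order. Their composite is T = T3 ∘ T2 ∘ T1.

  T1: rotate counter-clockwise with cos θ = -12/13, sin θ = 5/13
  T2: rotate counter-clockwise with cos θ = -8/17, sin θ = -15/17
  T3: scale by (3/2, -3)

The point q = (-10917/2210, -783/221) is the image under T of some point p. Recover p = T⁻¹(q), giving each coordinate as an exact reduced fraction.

p = (-9/5, 3)

T1 = [-12/13 -5/13 0; 5/13 -12/13 0; 0 0 1]
T2·T1 = [171/221 -140/221 0; 140/221 171/221 0; 0 0 1]
T3·…·T1 = [513/442 -210/221 0; -420/221 -513/221 0; 0 0 1]
det M = -9/2; M⁻¹ = [114/221 -140/663 0; -280/663 -57/221 0; 0 0 1]
M⁻¹ · (-10917/2210, -783/221)ᵀ = (-9/5, 3)ᵀ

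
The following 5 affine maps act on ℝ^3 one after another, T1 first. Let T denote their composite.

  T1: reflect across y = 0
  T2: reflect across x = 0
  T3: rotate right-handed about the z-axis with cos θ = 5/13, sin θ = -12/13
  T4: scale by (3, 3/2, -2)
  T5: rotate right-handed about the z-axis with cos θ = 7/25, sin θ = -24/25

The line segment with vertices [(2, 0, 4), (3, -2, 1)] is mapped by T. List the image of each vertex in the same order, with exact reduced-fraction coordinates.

T1 reflect across y = 0: (2, 0, 4) → (2, 0, 4); (3, -2, 1) → (3, 2, 1)
T2 reflect across x = 0: (2, 0, 4) → (-2, 0, 4); (3, 2, 1) → (-3, 2, 1)
T3 rotate right-handed about the z-axis with cos θ = 5/13, sin θ = -12/13: (-2, 0, 4) → (-10/13, 24/13, 4); (-3, 2, 1) → (9/13, 46/13, 1)
T4 scale by (3, 3/2, -2): (-10/13, 24/13, 4) → (-30/13, 36/13, -8); (9/13, 46/13, 1) → (27/13, 69/13, -2)
T5 rotate right-handed about the z-axis with cos θ = 7/25, sin θ = -24/25: (-30/13, 36/13, -8) → (654/325, 972/325, -8); (27/13, 69/13, -2) → (369/65, -33/65, -2)

image vertices: (654/325, 972/325, -8), (369/65, -33/65, -2)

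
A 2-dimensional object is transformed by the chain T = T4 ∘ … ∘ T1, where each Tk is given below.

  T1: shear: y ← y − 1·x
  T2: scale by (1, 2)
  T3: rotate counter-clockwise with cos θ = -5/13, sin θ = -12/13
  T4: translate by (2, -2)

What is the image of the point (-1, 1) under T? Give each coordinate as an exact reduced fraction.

T1 shear: y ← y − 1·x: (-1, 1) → (-1, 2)
T2 scale by (1, 2): (-1, 2) → (-1, 4)
T3 rotate counter-clockwise with cos θ = -5/13, sin θ = -12/13: (-1, 4) → (53/13, -8/13)
T4 translate by (2, -2): (53/13, -8/13) → (79/13, -34/13)

T(p) = (79/13, -34/13)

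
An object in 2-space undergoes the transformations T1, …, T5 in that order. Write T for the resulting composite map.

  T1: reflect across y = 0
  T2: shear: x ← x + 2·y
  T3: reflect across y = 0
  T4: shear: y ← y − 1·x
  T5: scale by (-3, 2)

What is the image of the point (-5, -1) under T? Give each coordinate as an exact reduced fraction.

T(p) = (9, 4)

T1 reflect across y = 0: (-5, -1) → (-5, 1)
T2 shear: x ← x + 2·y: (-5, 1) → (-3, 1)
T3 reflect across y = 0: (-3, 1) → (-3, -1)
T4 shear: y ← y − 1·x: (-3, -1) → (-3, 2)
T5 scale by (-3, 2): (-3, 2) → (9, 4)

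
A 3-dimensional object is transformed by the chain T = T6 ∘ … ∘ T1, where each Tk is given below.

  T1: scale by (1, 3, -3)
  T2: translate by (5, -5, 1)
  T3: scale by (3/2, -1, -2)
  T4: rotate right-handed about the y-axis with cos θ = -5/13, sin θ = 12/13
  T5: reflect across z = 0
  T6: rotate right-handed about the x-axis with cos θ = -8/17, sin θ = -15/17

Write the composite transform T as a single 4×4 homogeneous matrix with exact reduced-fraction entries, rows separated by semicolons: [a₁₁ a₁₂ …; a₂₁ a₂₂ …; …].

T = [-15/26 0 72/13 -123/26; 270/221 24/17 450/221 40/13; -144/221 45/17 -240/221 -95/13; 0 0 0 1]

T1 = [1 0 0 0; 0 3 0 0; 0 0 -3 0; 0 0 0 1]
T2·T1 = [1 0 0 5; 0 3 0 -5; 0 0 -3 1; 0 0 0 1]
T3·…·T1 = [3/2 0 0 15/2; 0 -3 0 5; 0 0 6 -2; 0 0 0 1]
T4·…·T1 = [-15/26 0 72/13 -123/26; 0 -3 0 5; -18/13 0 -30/13 -80/13; 0 0 0 1]
T5·…·T1 = [-15/26 0 72/13 -123/26; 0 -3 0 5; 18/13 0 30/13 80/13; 0 0 0 1]
T6·…·T1 = [-15/26 0 72/13 -123/26; 270/221 24/17 450/221 40/13; -144/221 45/17 -240/221 -95/13; 0 0 0 1]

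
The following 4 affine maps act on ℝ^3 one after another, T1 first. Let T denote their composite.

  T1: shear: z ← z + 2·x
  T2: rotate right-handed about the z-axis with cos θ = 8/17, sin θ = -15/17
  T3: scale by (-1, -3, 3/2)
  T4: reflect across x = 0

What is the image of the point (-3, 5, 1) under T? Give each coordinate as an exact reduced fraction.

T(p) = (3, -15, -15/2)

T1 shear: z ← z + 2·x: (-3, 5, 1) → (-3, 5, -5)
T2 rotate right-handed about the z-axis with cos θ = 8/17, sin θ = -15/17: (-3, 5, -5) → (3, 5, -5)
T3 scale by (-1, -3, 3/2): (3, 5, -5) → (-3, -15, -15/2)
T4 reflect across x = 0: (-3, -15, -15/2) → (3, -15, -15/2)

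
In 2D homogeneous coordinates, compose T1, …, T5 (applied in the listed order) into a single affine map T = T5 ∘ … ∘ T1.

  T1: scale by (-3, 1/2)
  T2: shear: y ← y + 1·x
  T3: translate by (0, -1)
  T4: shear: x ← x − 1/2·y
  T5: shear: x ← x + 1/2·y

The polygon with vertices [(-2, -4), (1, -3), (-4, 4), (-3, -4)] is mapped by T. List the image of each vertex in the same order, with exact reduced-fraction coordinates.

T1 scale by (-3, 1/2): (-2, -4) → (6, -2); (1, -3) → (-3, -3/2); (-4, 4) → (12, 2); (-3, -4) → (9, -2)
T2 shear: y ← y + 1·x: (6, -2) → (6, 4); (-3, -3/2) → (-3, -9/2); (12, 2) → (12, 14); (9, -2) → (9, 7)
T3 translate by (0, -1): (6, 4) → (6, 3); (-3, -9/2) → (-3, -11/2); (12, 14) → (12, 13); (9, 7) → (9, 6)
T4 shear: x ← x − 1/2·y: (6, 3) → (9/2, 3); (-3, -11/2) → (-1/4, -11/2); (12, 13) → (11/2, 13); (9, 6) → (6, 6)
T5 shear: x ← x + 1/2·y: (9/2, 3) → (6, 3); (-1/4, -11/2) → (-3, -11/2); (11/2, 13) → (12, 13); (6, 6) → (9, 6)

image vertices: (6, 3), (-3, -11/2), (12, 13), (9, 6)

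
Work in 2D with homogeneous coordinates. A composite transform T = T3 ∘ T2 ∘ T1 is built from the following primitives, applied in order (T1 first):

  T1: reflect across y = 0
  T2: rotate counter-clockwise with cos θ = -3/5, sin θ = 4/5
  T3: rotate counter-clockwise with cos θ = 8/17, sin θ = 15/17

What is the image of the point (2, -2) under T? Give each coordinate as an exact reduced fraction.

T1 reflect across y = 0: (2, -2) → (2, 2)
T2 rotate counter-clockwise with cos θ = -3/5, sin θ = 4/5: (2, 2) → (-14/5, 2/5)
T3 rotate counter-clockwise with cos θ = 8/17, sin θ = 15/17: (-14/5, 2/5) → (-142/85, -194/85)

T(p) = (-142/85, -194/85)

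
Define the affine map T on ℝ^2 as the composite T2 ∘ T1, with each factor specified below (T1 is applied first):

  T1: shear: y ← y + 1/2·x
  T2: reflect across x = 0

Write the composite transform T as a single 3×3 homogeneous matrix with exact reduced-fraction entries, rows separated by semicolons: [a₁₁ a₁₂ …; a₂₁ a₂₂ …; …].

T1 = [1 0 0; 1/2 1 0; 0 0 1]
T2·T1 = [-1 0 0; 1/2 1 0; 0 0 1]

T = [-1 0 0; 1/2 1 0; 0 0 1]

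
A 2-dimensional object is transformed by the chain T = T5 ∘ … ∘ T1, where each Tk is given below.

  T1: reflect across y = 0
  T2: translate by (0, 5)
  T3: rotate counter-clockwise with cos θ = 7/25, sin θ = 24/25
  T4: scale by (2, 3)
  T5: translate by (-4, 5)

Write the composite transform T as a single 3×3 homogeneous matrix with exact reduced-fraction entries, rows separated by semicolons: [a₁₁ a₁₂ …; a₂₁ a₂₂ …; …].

T = [14/25 48/25 -68/5; 72/25 -21/25 46/5; 0 0 1]

T1 = [1 0 0; 0 -1 0; 0 0 1]
T2·T1 = [1 0 0; 0 -1 5; 0 0 1]
T3·…·T1 = [7/25 24/25 -24/5; 24/25 -7/25 7/5; 0 0 1]
T4·…·T1 = [14/25 48/25 -48/5; 72/25 -21/25 21/5; 0 0 1]
T5·…·T1 = [14/25 48/25 -68/5; 72/25 -21/25 46/5; 0 0 1]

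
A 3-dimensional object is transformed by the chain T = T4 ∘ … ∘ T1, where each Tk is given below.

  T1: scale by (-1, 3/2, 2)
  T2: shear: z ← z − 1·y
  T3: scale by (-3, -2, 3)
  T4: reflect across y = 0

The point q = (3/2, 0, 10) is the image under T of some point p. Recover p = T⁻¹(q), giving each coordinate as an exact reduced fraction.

p = (1/2, 0, 5/3)

T1 = [-1 0 0 0; 0 3/2 0 0; 0 0 2 0; 0 0 0 1]
T2·T1 = [-1 0 0 0; 0 3/2 0 0; 0 -3/2 2 0; 0 0 0 1]
T3·…·T1 = [3 0 0 0; 0 -3 0 0; 0 -9/2 6 0; 0 0 0 1]
T4·…·T1 = [3 0 0 0; 0 3 0 0; 0 -9/2 6 0; 0 0 0 1]
det M = 54; M⁻¹ = [1/3 0 0 0; 0 1/3 0 0; 0 1/4 1/6 0; 0 0 0 1]
M⁻¹ · (3/2, 0, 10)ᵀ = (1/2, 0, 5/3)ᵀ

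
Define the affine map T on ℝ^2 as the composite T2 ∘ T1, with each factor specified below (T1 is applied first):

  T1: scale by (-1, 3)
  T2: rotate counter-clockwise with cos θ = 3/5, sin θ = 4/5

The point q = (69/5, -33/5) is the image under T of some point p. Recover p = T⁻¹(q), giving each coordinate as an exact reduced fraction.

T1 = [-1 0 0; 0 3 0; 0 0 1]
T2·T1 = [-3/5 -12/5 0; -4/5 9/5 0; 0 0 1]
det M = -3; M⁻¹ = [-3/5 -4/5 0; -4/15 1/5 0; 0 0 1]
M⁻¹ · (69/5, -33/5)ᵀ = (-3, -5)ᵀ

p = (-3, -5)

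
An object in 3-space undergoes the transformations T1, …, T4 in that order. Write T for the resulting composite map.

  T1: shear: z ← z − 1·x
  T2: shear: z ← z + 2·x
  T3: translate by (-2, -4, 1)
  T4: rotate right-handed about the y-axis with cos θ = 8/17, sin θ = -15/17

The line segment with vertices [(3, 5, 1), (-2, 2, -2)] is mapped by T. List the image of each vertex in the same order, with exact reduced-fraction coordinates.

T1 shear: z ← z − 1·x: (3, 5, 1) → (3, 5, -2); (-2, 2, -2) → (-2, 2, 0)
T2 shear: z ← z + 2·x: (3, 5, -2) → (3, 5, 4); (-2, 2, 0) → (-2, 2, -4)
T3 translate by (-2, -4, 1): (3, 5, 4) → (1, 1, 5); (-2, 2, -4) → (-4, -2, -3)
T4 rotate right-handed about the y-axis with cos θ = 8/17, sin θ = -15/17: (1, 1, 5) → (-67/17, 1, 55/17); (-4, -2, -3) → (13/17, -2, -84/17)

image vertices: (-67/17, 1, 55/17), (13/17, -2, -84/17)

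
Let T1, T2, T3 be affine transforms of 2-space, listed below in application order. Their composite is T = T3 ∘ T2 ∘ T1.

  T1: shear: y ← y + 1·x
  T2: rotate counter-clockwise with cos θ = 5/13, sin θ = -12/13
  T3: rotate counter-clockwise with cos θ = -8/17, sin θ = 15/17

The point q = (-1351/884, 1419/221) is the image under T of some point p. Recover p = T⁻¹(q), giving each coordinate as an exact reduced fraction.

T1 = [1 0 0; 1 1 0; 0 0 1]
T2·T1 = [17/13 12/13 0; -7/13 5/13 0; 0 0 1]
T3·…·T1 = [-31/221 -171/221 0; 311/221 140/221 0; 0 0 1]
det M = 1; M⁻¹ = [140/221 171/221 0; -311/221 -31/221 0; 0 0 1]
M⁻¹ · (-1351/884, 1419/221)ᵀ = (4, 5/4)ᵀ

p = (4, 5/4)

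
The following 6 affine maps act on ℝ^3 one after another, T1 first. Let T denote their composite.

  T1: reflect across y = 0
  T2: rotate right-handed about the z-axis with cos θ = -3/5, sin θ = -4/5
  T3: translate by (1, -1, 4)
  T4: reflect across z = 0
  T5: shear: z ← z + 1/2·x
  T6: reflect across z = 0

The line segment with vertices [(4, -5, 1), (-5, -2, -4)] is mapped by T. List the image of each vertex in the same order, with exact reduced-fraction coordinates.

image vertices: (13/5, -36/5, 37/10), (28/5, 9/5, -14/5)

T1 reflect across y = 0: (4, -5, 1) → (4, 5, 1); (-5, -2, -4) → (-5, 2, -4)
T2 rotate right-handed about the z-axis with cos θ = -3/5, sin θ = -4/5: (4, 5, 1) → (8/5, -31/5, 1); (-5, 2, -4) → (23/5, 14/5, -4)
T3 translate by (1, -1, 4): (8/5, -31/5, 1) → (13/5, -36/5, 5); (23/5, 14/5, -4) → (28/5, 9/5, 0)
T4 reflect across z = 0: (13/5, -36/5, 5) → (13/5, -36/5, -5); (28/5, 9/5, 0) → (28/5, 9/5, 0)
T5 shear: z ← z + 1/2·x: (13/5, -36/5, -5) → (13/5, -36/5, -37/10); (28/5, 9/5, 0) → (28/5, 9/5, 14/5)
T6 reflect across z = 0: (13/5, -36/5, -37/10) → (13/5, -36/5, 37/10); (28/5, 9/5, 14/5) → (28/5, 9/5, -14/5)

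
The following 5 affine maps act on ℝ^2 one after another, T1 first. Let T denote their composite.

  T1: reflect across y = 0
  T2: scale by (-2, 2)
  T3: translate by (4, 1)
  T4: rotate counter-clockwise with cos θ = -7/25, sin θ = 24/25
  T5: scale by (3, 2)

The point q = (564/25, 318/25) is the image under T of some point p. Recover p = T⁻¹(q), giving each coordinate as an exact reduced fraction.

p = (0, 5)

T1 = [1 0 0; 0 -1 0; 0 0 1]
T2·T1 = [-2 0 0; 0 -2 0; 0 0 1]
T3·…·T1 = [-2 0 4; 0 -2 1; 0 0 1]
T4·…·T1 = [14/25 48/25 -52/25; -48/25 14/25 89/25; 0 0 1]
T5·…·T1 = [42/25 144/25 -156/25; -96/25 28/25 178/25; 0 0 1]
det M = 24; M⁻¹ = [7/150 -6/25 2; 4/25 7/100 1/2; 0 0 1]
M⁻¹ · (564/25, 318/25)ᵀ = (0, 5)ᵀ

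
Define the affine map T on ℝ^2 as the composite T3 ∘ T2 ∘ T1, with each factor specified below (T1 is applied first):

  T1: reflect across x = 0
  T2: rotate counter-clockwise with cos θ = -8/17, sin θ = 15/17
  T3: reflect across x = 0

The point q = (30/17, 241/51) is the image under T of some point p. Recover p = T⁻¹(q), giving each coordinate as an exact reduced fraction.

p = (-5, -2/3)

T1 = [-1 0 0; 0 1 0; 0 0 1]
T2·T1 = [8/17 -15/17 0; -15/17 -8/17 0; 0 0 1]
T3·…·T1 = [-8/17 15/17 0; -15/17 -8/17 0; 0 0 1]
det M = 1; M⁻¹ = [-8/17 -15/17 0; 15/17 -8/17 0; 0 0 1]
M⁻¹ · (30/17, 241/51)ᵀ = (-5, -2/3)ᵀ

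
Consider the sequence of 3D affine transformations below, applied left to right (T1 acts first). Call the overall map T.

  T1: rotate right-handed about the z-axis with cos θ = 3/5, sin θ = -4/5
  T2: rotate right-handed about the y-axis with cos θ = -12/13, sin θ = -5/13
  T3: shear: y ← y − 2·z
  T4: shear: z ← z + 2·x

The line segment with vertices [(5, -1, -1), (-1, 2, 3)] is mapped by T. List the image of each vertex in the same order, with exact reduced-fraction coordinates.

image vertices: (-107/65, -529/65, -99/65), (-27/13, 88/13, -85/13)

T1 rotate right-handed about the z-axis with cos θ = 3/5, sin θ = -4/5: (5, -1, -1) → (11/5, -23/5, -1); (-1, 2, 3) → (1, 2, 3)
T2 rotate right-handed about the y-axis with cos θ = -12/13, sin θ = -5/13: (11/5, -23/5, -1) → (-107/65, -23/5, 23/13); (1, 2, 3) → (-27/13, 2, -31/13)
T3 shear: y ← y − 2·z: (-107/65, -23/5, 23/13) → (-107/65, -529/65, 23/13); (-27/13, 2, -31/13) → (-27/13, 88/13, -31/13)
T4 shear: z ← z + 2·x: (-107/65, -529/65, 23/13) → (-107/65, -529/65, -99/65); (-27/13, 88/13, -31/13) → (-27/13, 88/13, -85/13)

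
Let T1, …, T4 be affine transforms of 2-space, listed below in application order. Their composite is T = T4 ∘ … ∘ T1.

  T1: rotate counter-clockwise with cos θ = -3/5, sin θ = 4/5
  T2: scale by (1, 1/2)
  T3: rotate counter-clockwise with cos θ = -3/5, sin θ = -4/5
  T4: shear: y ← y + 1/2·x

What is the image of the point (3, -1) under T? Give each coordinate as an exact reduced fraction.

T(p) = (9/5, 4/5)

T1 rotate counter-clockwise with cos θ = -3/5, sin θ = 4/5: (3, -1) → (-1, 3)
T2 scale by (1, 1/2): (-1, 3) → (-1, 3/2)
T3 rotate counter-clockwise with cos θ = -3/5, sin θ = -4/5: (-1, 3/2) → (9/5, -1/10)
T4 shear: y ← y + 1/2·x: (9/5, -1/10) → (9/5, 4/5)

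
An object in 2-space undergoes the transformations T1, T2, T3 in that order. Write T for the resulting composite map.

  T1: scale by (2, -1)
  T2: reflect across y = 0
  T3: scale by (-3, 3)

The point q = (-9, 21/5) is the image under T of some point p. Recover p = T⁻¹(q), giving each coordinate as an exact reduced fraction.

T1 = [2 0 0; 0 -1 0; 0 0 1]
T2·T1 = [2 0 0; 0 1 0; 0 0 1]
T3·…·T1 = [-6 0 0; 0 3 0; 0 0 1]
det M = -18; M⁻¹ = [-1/6 0 0; 0 1/3 0; 0 0 1]
M⁻¹ · (-9, 21/5)ᵀ = (3/2, 7/5)ᵀ

p = (3/2, 7/5)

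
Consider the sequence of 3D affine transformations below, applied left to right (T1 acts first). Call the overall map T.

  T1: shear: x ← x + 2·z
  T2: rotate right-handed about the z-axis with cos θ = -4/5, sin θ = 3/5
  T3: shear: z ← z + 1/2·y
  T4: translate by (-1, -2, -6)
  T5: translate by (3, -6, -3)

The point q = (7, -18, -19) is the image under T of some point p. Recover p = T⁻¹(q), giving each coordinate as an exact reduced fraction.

p = (0, 5, -5)

T1 = [1 0 2 0; 0 1 0 0; 0 0 1 0; 0 0 0 1]
T2·T1 = [-4/5 -3/5 -8/5 0; 3/5 -4/5 6/5 0; 0 0 1 0; 0 0 0 1]
T3·…·T1 = [-4/5 -3/5 -8/5 0; 3/5 -4/5 6/5 0; 3/10 -2/5 8/5 0; 0 0 0 1]
T4·…·T1 = [-4/5 -3/5 -8/5 -1; 3/5 -4/5 6/5 -2; 3/10 -2/5 8/5 -6; 0 0 0 1]
T5·…·T1 = [-4/5 -3/5 -8/5 2; 3/5 -4/5 6/5 -8; 3/10 -2/5 8/5 -9; 0 0 0 1]
det M = 1; M⁻¹ = [-4/5 8/5 -2 -18/5; -3/5 -4/5 0 -26/5; 0 -1/2 1 5; 0 0 0 1]
M⁻¹ · (7, -18, -19)ᵀ = (0, 5, -5)ᵀ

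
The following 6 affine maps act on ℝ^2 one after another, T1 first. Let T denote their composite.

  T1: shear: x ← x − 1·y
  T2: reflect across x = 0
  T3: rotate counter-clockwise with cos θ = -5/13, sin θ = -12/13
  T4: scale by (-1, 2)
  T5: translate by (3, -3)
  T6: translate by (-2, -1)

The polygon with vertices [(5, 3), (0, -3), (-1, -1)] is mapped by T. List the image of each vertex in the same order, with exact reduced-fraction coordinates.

T1 shear: x ← x − 1·y: (5, 3) → (2, 3); (0, -3) → (3, -3); (-1, -1) → (0, -1)
T2 reflect across x = 0: (2, 3) → (-2, 3); (3, -3) → (-3, -3); (0, -1) → (0, -1)
T3 rotate counter-clockwise with cos θ = -5/13, sin θ = -12/13: (-2, 3) → (46/13, 9/13); (-3, -3) → (-21/13, 51/13); (0, -1) → (-12/13, 5/13)
T4 scale by (-1, 2): (46/13, 9/13) → (-46/13, 18/13); (-21/13, 51/13) → (21/13, 102/13); (-12/13, 5/13) → (12/13, 10/13)
T5 translate by (3, -3): (-46/13, 18/13) → (-7/13, -21/13); (21/13, 102/13) → (60/13, 63/13); (12/13, 10/13) → (51/13, -29/13)
T6 translate by (-2, -1): (-7/13, -21/13) → (-33/13, -34/13); (60/13, 63/13) → (34/13, 50/13); (51/13, -29/13) → (25/13, -42/13)

image vertices: (-33/13, -34/13), (34/13, 50/13), (25/13, -42/13)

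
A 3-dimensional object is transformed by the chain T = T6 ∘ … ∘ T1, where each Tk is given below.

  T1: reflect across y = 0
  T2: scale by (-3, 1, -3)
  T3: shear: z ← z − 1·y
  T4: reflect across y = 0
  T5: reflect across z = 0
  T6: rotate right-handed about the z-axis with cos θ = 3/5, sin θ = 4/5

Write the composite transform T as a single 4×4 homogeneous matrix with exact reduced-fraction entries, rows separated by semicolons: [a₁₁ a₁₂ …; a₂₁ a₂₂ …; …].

T = [-9/5 -4/5 0 0; -12/5 3/5 0 0; 0 -1 3 0; 0 0 0 1]

T1 = [1 0 0 0; 0 -1 0 0; 0 0 1 0; 0 0 0 1]
T2·T1 = [-3 0 0 0; 0 -1 0 0; 0 0 -3 0; 0 0 0 1]
T3·…·T1 = [-3 0 0 0; 0 -1 0 0; 0 1 -3 0; 0 0 0 1]
T4·…·T1 = [-3 0 0 0; 0 1 0 0; 0 1 -3 0; 0 0 0 1]
T5·…·T1 = [-3 0 0 0; 0 1 0 0; 0 -1 3 0; 0 0 0 1]
T6·…·T1 = [-9/5 -4/5 0 0; -12/5 3/5 0 0; 0 -1 3 0; 0 0 0 1]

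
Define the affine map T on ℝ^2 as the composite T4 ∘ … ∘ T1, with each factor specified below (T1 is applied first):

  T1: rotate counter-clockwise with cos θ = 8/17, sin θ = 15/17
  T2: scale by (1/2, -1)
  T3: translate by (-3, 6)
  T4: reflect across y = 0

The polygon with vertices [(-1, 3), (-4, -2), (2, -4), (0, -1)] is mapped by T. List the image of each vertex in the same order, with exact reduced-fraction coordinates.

image vertices: (-155/34, -93/17), (-52/17, -178/17), (-13/17, -104/17), (-87/34, -110/17)

T1 rotate counter-clockwise with cos θ = 8/17, sin θ = 15/17: (-1, 3) → (-53/17, 9/17); (-4, -2) → (-2/17, -76/17); (2, -4) → (76/17, -2/17); (0, -1) → (15/17, -8/17)
T2 scale by (1/2, -1): (-53/17, 9/17) → (-53/34, -9/17); (-2/17, -76/17) → (-1/17, 76/17); (76/17, -2/17) → (38/17, 2/17); (15/17, -8/17) → (15/34, 8/17)
T3 translate by (-3, 6): (-53/34, -9/17) → (-155/34, 93/17); (-1/17, 76/17) → (-52/17, 178/17); (38/17, 2/17) → (-13/17, 104/17); (15/34, 8/17) → (-87/34, 110/17)
T4 reflect across y = 0: (-155/34, 93/17) → (-155/34, -93/17); (-52/17, 178/17) → (-52/17, -178/17); (-13/17, 104/17) → (-13/17, -104/17); (-87/34, 110/17) → (-87/34, -110/17)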